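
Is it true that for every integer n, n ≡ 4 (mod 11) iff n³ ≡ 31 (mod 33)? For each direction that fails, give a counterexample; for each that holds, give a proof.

(→) This fails: take n = 15. Then 15 ≡ 4 (mod 11), but 15³ = 3375 ≡ 9 (mod 33), not 31.

(←) Conversely, the residues r modulo 33 with r³ ≡ 31 (mod 33) are exactly {4}, and each is ≡ 4 (mod 11).

(⇒) fails; (⇐) holds.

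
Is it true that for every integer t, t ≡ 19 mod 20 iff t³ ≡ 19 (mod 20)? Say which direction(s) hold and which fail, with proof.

Equivalent; both directions hold.

(⟹) Suppose t ≡ 19 mod 20. Write t = 20j + 19. Then (20j + 19)³ = 8000j³ + 22800j² + 21660j + 6859 = 20(400j³ + 1140j² + 1083j + 342) + 19, so t³ ≡ 19 (mod 20).

(⟸) Conversely, suppose t³ ≡ 19 (mod 20). The only residue r in {0, …, 19} with r³ ≡ 19 (mod 20) is r = 19, so t ≡ 19 (mod 20).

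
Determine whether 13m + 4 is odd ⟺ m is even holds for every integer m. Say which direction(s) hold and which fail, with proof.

Both directions fail.

Forward direction. This fails: m = 7 gives 13m + 4 = 95, which is odd, but 7 is odd, not even.

Converse. This also fails: m = 6 is even, but 13m + 4 = 82 is even, not odd.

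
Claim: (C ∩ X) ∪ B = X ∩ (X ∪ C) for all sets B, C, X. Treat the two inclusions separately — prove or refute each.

(⟹) This inclusion fails. Take B = {1}, C = ∅, X = ∅; then 1 ∈ (C ∩ X) ∪ B but 1 ∉ X ∩ (X ∪ C).

(⟸) This inclusion fails. Take B = ∅, C = ∅, X = {1}; then 1 ∈ X ∩ (X ∪ C) but 1 ∉ (C ∩ X) ∪ B.

Both inclusions fail.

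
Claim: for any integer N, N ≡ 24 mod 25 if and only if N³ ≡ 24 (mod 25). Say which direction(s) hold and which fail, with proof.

Both implications hold.

[⇐] Suppose N³ ≡ 24 (mod 25). The only residue r in {0, …, 24} with r³ ≡ 24 (mod 25) is r = 24, so N ≡ 24 (mod 25).

[⇒] Suppose N ≡ 24 mod 25. Write N = 25j + 24. Then (25j + 24)³ = 15625j³ + 45000j² + 43200j + 13824 = 25(625j³ + 1800j² + 1728j + 552) + 24, so N³ ≡ 24 (mod 25).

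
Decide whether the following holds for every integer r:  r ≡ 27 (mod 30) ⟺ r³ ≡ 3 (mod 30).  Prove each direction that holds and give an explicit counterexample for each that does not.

[⇒] Suppose r ≡ 27 (mod 30). Write r = 30j + 27. Then (30j + 27)³ = 27000j³ + 72900j² + 65610j + 19683 = 30(900j³ + 2430j² + 2187j + 656) + 3, so r³ ≡ 3 (mod 30).

[⇐] Conversely, suppose r³ ≡ 3 (mod 30). The only residue r in {0, …, 29} with r³ ≡ 3 (mod 30) is r = 27, so r ≡ 27 (mod 30).

Both directions hold.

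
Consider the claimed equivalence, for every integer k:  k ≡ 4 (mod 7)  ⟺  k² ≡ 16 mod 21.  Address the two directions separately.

(⇒) This fails: take k = 18. Then 18 ≡ 4 (mod 7), but 18² = 324 ≡ 9 (mod 21), not 16.

(⇐) This fails: take k = 10. Then 10² = 100 ≡ 16 (mod 21), yet 10 ≡ 3 (mod 7), not 4.

Neither implication holds.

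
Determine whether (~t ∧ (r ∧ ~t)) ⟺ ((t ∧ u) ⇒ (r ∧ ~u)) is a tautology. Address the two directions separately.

Only the forward implication holds.

[⇒] Assume the antecedent. If r is true, the antecedent forces (r = T, t = F, u = F) or (r = T, t = F, u = T), and (t ∧ u) ⇒ (r ∧ ~u) holds there. If r is false, the antecedent cannot hold. Either way (t ∧ u) ⇒ (r ∧ ~u) holds.

[⇐] This fails. Under r = F, t = F, u = F, the left side is false but the right side is true.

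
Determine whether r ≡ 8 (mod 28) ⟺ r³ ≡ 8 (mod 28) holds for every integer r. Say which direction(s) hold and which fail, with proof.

Not equivalent: only (⇒) holds.

(⟹) Suppose r ≡ 8 (mod 28). Write r = 28j + 8. Then (28j + 8)³ = 21952j³ + 18816j² + 5376j + 512 = 28(784j³ + 672j² + 192j + 18) + 8, so r³ ≡ 8 (mod 28).

(⟸) This fails: take r = 2. Then 2³ = 8 ≡ 8 (mod 28), yet 2 ≡ 2 (mod 28), not 8.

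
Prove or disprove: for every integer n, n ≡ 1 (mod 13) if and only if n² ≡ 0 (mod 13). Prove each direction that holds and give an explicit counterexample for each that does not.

Forward direction. This fails: take n = 1. Then 1 ≡ 1 (mod 13), but 1² = 1 ≡ 1 (mod 13), not 0.

Converse. This fails: take n = 0. Then 0² = 0 ≡ 0 (mod 13), yet 0 ≡ 0 (mod 13), not 1.

Both directions fail.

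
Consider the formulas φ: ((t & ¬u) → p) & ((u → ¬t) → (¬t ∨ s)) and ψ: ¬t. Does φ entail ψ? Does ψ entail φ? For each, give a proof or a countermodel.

The forward direction fails; the converse holds.

(⟹) This fails. Under s = F, u = T, p = F, t = T, the left side is true but the right side is false.

(⟸) Assume the antecedent. If t is true, the antecedent cannot hold. If t is false, the consequent reduces to true regardless of the other variables. Either way the consequent holds.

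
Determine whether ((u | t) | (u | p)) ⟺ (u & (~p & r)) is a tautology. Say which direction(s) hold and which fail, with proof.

(⇒) This fails. Under p = T, r = F, t = F, u = F, the left side is true but the right side is false.

(⇐) Assume the antecedent. If p is true, the antecedent cannot hold. If p is false, the antecedent forces (p = F, r = T, t = F, u = T) or (p = F, r = T, t = T, u = T), and (u | t) | (u | p) holds there. Either way (u | t) | (u | p) holds.

The forward direction fails; the converse holds.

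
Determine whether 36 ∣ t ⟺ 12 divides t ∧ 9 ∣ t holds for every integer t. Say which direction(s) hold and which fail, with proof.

Forward direction. If 36 ∣ t, write t = 36q. Since 36 = 3·12, t = 12·(3q), so 12 ∣ t; and since 36 = 4·9, t = 9·(4q), so 9 ∣ t.

Converse. Suppose 12 ∣ t and 9 ∣ t. Any common multiple of 12 and 9 is a multiple of their lcm; here lcm(12, 9) = 12·9/gcd(12, 9) = 108/3 = 36, so 36 ∣ t.

Both implications hold.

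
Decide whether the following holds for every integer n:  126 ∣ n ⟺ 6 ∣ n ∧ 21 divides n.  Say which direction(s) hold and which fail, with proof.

The forward direction holds; the converse fails.

Forward direction. If 126 ∣ n, write n = 126q. Since 126 = 21·6, n = 6·(21q), so 6 ∣ n; and since 126 = 6·21, n = 21·(6q), so 21 ∣ n.

Converse. This fails: take n = 42. Both 6 ∣ 42 and 21 ∣ 42, yet 42 is not a multiple of 126 (since 42 = 0·126 + 42), so 126 ∤ 42.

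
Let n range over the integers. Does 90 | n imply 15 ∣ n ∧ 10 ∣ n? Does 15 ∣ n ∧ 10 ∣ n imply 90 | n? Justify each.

Only the forward implication holds.

(⟹) If 90 ∣ n, write n = 90q. Since 90 = 6·15, n = 15·(6q), so 15 ∣ n; and since 90 = 9·10, n = 10·(9q), so 10 ∣ n.

(⟸) This fails: take n = 30. Both 15 ∣ 30 and 10 ∣ 30, yet 30 is not a multiple of 90 (since 30 = 0·90 + 30), so 90 ∤ 30.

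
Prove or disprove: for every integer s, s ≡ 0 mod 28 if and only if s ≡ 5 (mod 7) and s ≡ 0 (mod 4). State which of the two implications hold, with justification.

(⟹) This fails: s = 0 gives 0 ≡ 0 (mod 28) but 0 ≡ 0 (mod 7), so the conjunction on the right does not hold.

(⟸) This fails: s = 12 satisfies both congruences on the right (12 ≡ 5 mod 7 and 12 ≡ 0 mod 4) yet 12 ≡ 12 (mod 28), not 0.

(⇒) fails and (⇐) fails.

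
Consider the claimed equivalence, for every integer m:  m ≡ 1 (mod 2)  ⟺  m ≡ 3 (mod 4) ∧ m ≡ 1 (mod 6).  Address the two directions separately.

(⟸) If m ≡ 3 (mod 4) and m ≡ 1 (mod 6), then by the Chinese remainder theorem m ≡ 7 (mod 12). Since 7 ≡ 1 (mod 2) and 2 ∣ 12, we get m ≡ 1 (mod 2).

(⟹) This fails: m = 1 gives 1 ≡ 1 (mod 2) but 1 ≡ 1 (mod 4), so the conjunction on the right does not hold.

Only the converse holds.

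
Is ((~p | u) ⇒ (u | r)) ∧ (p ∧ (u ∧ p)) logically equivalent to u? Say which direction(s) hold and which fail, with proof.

Forward direction. Assume the antecedent. If u is true, u reduces to true regardless of the other variables. If u is false, the antecedent cannot hold. Either way u holds.

Converse. This fails. Under u = T, r = F, p = F, the left side is false but the right side is true.

Not equivalent: only (⇒) holds.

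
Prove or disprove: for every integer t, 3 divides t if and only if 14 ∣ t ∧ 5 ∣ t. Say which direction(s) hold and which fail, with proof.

Neither implication holds.

(⟹) This fails: take t = 3. Certainly 3 ∣ 3, but 14 ∤ 3.

(⟸) This fails: take t = 70. Both 14 ∣ 70 and 5 ∣ 70, yet 70 is not a multiple of 3 (since 70 = 23·3 + 1), so 3 ∤ 70.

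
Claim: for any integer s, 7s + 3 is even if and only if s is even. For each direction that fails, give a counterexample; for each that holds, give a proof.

(⇒) fails and (⇐) fails.

(→) This fails: s = 1 gives 7s + 3 = 10, which is even, but 1 is odd, not even.

(←) This also fails: s = 0 is even, but 7s + 3 = 3 is odd, not even.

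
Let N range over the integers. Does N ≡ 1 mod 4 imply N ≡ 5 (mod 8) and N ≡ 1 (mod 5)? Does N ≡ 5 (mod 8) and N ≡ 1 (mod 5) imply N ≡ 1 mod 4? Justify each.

(←) If N ≡ 5 (mod 8) and N ≡ 1 (mod 5), then by the Chinese remainder theorem N ≡ 21 (mod 40). Since 21 ≡ 1 (mod 4) and 4 ∣ 40, we get N ≡ 1 (mod 4).

(→) This fails: N = 1 gives 1 ≡ 1 (mod 4) but 1 ≡ 1 (mod 8), so the conjunction on the right does not hold.

(⇒) fails; (⇐) holds.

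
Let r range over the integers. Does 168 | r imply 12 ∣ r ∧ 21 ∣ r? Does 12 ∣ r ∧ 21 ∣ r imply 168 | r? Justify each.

Not equivalent: only (⇒) holds.

(⇒) If 168 ∣ r, write r = 168q. Since 168 = 14·12, r = 12·(14q), so 12 ∣ r; and since 168 = 8·21, r = 21·(8q), so 21 ∣ r.

(⇐) This fails: take r = 84. Both 12 ∣ 84 and 21 ∣ 84, yet 84 is not a multiple of 168 (since 84 = 0·168 + 84), so 168 ∤ 84.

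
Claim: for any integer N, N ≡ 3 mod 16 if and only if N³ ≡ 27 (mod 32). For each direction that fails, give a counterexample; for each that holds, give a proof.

Only the converse holds.

(⟹) This fails: take N = 19. Then 19 ≡ 3 (mod 16), but 19³ = 6859 ≡ 11 (mod 32), not 27.

(⟸) Conversely, the residues r modulo 32 with r³ ≡ 27 (mod 32) are exactly {3}, and each is ≡ 3 (mod 16).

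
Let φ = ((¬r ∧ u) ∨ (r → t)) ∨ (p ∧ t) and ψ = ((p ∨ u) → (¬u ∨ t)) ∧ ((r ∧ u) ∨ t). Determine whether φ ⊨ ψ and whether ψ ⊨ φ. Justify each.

(⟸) Assume the antecedent. If t is true, ((¬r ∧ u) ∨ (r → t)) ∨ (p ∧ t) reduces to true regardless of the other variables. If t is false, the antecedent cannot hold. Either way ((¬r ∧ u) ∨ (r → t)) ∨ (p ∧ t) holds.

(⟹) This fails. Under u = F, t = F, p = F, r = F, the left side is true but the right side is false.

(⇒) fails; (⇐) holds.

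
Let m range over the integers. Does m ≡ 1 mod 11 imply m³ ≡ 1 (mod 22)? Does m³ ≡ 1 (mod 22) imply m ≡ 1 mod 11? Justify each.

Not equivalent: only (⇐) holds.

(→) This fails: take m = 12. Then 12 ≡ 1 (mod 11), but 12³ = 1728 ≡ 12 (mod 22), not 1.

(←) Conversely, the residues r modulo 22 with r³ ≡ 1 (mod 22) are exactly {1}, and each is ≡ 1 (mod 11).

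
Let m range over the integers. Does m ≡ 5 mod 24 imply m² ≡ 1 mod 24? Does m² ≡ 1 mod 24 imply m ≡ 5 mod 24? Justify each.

(⟸) This fails: take m = 1. Then 1² = 1 ≡ 1 (mod 24), yet 1 ≡ 1 (mod 24), not 5.

(⟹) Suppose m ≡ 5 mod 24. Write m = 24j + 5. Then (24j + 5)² = 576j² + 240j + 25 = 24(24j² + 10j + 1) + 1, so m² ≡ 1 (mod 24).

The forward direction holds; the converse fails.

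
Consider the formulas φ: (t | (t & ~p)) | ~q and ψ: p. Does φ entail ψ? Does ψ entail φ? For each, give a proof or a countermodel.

(⇒) This fails. Under t = F, q = F, p = F, the left side is true but the right side is false.

(⇐) This fails. Under t = F, q = T, p = T, the left side is false but the right side is true.

Neither direction holds.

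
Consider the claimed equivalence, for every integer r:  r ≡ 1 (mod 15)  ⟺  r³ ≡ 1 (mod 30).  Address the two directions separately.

(←) The residues r modulo 30 with r³ ≡ 1 (mod 30) are exactly {1}, and each is ≡ 1 (mod 15).

(→) This fails: take r = 16. Then 16 ≡ 1 (mod 15), but 16³ = 4096 ≡ 16 (mod 30), not 1.

(⇒) fails; (⇐) holds.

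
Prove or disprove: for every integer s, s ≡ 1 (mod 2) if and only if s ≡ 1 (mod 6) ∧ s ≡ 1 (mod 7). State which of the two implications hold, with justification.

(←) If s ≡ 1 (mod 6) and s ≡ 1 (mod 7), then by the Chinese remainder theorem s ≡ 1 (mod 42). Since 1 ≡ 1 (mod 2) and 2 ∣ 42, we get s ≡ 1 (mod 2).

(→) This fails: s = 3 gives 3 ≡ 1 (mod 2) but 3 ≡ 3 (mod 6), so the conjunction on the right does not hold.

Not equivalent: only (⇐) holds.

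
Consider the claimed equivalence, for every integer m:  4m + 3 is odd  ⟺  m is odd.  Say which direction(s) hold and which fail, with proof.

(⇒) fails; (⇐) holds.

(⇐) Suppose m is odd. Since 4 is even, 4m is even for every m, so 4m + 3 has the same parity as 3, which is odd. Hence 4m + 3 is odd.

(⇒) This fails: take m = 0. Then 4m + 3 = 3, which is odd, yet m = 0 is even, not odd.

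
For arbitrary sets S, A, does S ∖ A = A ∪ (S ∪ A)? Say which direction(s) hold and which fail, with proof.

Only the forward inclusion holds.

(⊆) Let x ∈ S ∖ A. Then x ∈ S and x ∉ A, from which x ∈ A ∪ (S ∪ A).

(⊇) This inclusion fails. Take S = ∅, A = {1}; then 1 ∈ A ∪ (S ∪ A) but 1 ∉ S ∖ A.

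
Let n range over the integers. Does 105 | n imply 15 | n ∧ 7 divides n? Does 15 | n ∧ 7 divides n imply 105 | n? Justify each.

Both directions hold; the statement is true.

(⟹) If 105 ∣ n, write n = 105q. Since 105 = 7·15, n = 15·(7q), so 15 ∣ n; and since 105 = 15·7, n = 7·(15q), so 7 ∣ n.

(⟸) Suppose 15 ∣ n and 7 ∣ n. Any common multiple of 15 and 7 is a multiple of their lcm; here gcd(15, 7) = 1, so lcm(15, 7) = 15·7 = 105, so 105 ∣ n.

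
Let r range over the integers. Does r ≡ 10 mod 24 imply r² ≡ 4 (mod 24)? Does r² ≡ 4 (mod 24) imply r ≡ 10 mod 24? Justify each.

[⇐] This fails: take r = 2. Then 2² = 4 ≡ 4 (mod 24), yet 2 ≡ 2 (mod 24), not 10.

[⇒] Suppose r ≡ 10 mod 24. Write r = 24j + 10. Then (24j + 10)² = 576j² + 480j + 100 = 24(24j² + 20j + 4) + 4, so r² ≡ 4 (mod 24).

Not equivalent: only (⇒) holds.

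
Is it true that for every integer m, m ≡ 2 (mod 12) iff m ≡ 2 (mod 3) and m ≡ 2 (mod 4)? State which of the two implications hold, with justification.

Forward direction. Suppose m ≡ 2 (mod 12); write m = 12j + 2. Since 3 ∣ 12, reducing mod 3 gives m ≡ 2 (mod 3); since 4 ∣ 12, reducing mod 4 gives m ≡ 2 (mod 4).

Converse. If m ≡ 2 (mod 3) and m ≡ 2 (mod 4), then by the Chinese remainder theorem m ≡ 2 (mod 12). This is exactly m ≡ 2 (mod 12).

Both directions hold; the statement is true.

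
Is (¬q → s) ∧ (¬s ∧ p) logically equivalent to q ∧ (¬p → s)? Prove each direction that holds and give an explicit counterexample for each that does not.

Only the forward implication holds.

Forward direction. Assume the antecedent. If q is true, the antecedent forces (q = T, p = T, s = F), and q ∧ (¬p → s) holds there. If q is false, the antecedent cannot hold. Either way q ∧ (¬p → s) holds.

Converse. This fails. Under q = T, p = F, s = T, the left side is false but the right side is true.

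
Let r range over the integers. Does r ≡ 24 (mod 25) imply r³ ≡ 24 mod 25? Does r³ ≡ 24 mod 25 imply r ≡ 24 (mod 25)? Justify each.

The biconditional holds.

(→) Suppose r ≡ 24 (mod 25). Write r = 25j + 24. Then (25j + 24)³ = 15625j³ + 45000j² + 43200j + 13824 = 25(625j³ + 1800j² + 1728j + 552) + 24, so r³ ≡ 24 (mod 25).

(←) Conversely, suppose r³ ≡ 24 (mod 25). The only residue r in {0, …, 24} with r³ ≡ 24 (mod 25) is r = 24, so r ≡ 24 (mod 25).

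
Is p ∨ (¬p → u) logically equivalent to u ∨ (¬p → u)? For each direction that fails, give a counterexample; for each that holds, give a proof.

(←) Assume the antecedent. If p is true, p ∨ (¬p → u) reduces to true regardless of the other variables. If p is false, the antecedent forces (p = F, u = T), and p ∨ (¬p → u) holds there. Either way p ∨ (¬p → u) holds.

(→) Assume the antecedent. If p is true, u ∨ (¬p → u) reduces to true regardless of the other variables. If p is false, the antecedent forces (p = F, u = T), and u ∨ (¬p → u) holds there. Either way u ∨ (¬p → u) holds.

The biconditional holds.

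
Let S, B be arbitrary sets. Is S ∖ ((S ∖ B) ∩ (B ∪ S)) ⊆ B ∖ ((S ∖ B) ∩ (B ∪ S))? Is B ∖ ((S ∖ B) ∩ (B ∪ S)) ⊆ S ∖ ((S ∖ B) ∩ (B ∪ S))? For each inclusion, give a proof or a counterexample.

Forward inclusion. Let x ∈ S ∖ ((S ∖ B) ∩ (B ∪ S)). Then x ∈ S ∩ B, from which x ∈ B ∖ ((S ∖ B) ∩ (B ∪ S)).

Reverse inclusion. This inclusion fails. Take S = ∅, B = {1}; then 1 ∈ B ∖ ((S ∖ B) ∩ (B ∪ S)) but 1 ∉ S ∖ ((S ∖ B) ∩ (B ∪ S)).

Only the forward inclusion holds.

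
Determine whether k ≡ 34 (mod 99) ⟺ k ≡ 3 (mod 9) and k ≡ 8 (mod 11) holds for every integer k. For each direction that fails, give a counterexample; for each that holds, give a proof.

(⇒) This fails: k = 34 gives 34 ≡ 34 (mod 99) but 34 ≡ 7 (mod 9), so the conjunction on the right does not hold.

(⇐) This fails: k = 30 satisfies both congruences on the right (30 ≡ 3 mod 9 and 30 ≡ 8 mod 11) yet 30 ≡ 30 (mod 99), not 34.

Neither implication holds.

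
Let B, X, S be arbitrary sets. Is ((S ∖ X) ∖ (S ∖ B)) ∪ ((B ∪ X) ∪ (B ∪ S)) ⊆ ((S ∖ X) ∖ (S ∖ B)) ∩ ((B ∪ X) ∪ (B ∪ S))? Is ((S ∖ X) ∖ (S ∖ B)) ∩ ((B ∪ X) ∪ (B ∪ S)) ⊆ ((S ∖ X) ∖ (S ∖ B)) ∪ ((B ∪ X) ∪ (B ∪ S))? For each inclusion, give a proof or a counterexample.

(⟹) This inclusion fails. Take B = {1}, X = ∅, S = ∅; then 1 ∈ ((S ∖ X) ∖ (S ∖ B)) ∪ ((B ∪ X) ∪ (B ∪ S)) but 1 ∉ ((S ∖ X) ∖ (S ∖ B)) ∩ ((B ∪ X) ∪ (B ∪ S)).

(⟸) Let x ∈ ((S ∖ X) ∖ (S ∖ B)) ∩ ((B ∪ X) ∪ (B ∪ S)). Then x ∈ B ∩ S and x ∉ X, from which x ∈ ((S ∖ X) ∖ (S ∖ B)) ∪ ((B ∪ X) ∪ (B ∪ S)).

Only the reverse inclusion holds.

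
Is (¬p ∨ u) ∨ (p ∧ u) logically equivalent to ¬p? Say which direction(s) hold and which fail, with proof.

Forward direction. This fails. Under p = T, u = T, the left side is true but the right side is false.

Converse. Assume the antecedent. If p is true, the antecedent cannot hold. If p is false, (¬p ∨ u) ∨ (p ∧ u) reduces to true regardless of the other variables. Either way (¬p ∨ u) ∨ (p ∧ u) holds.

Not equivalent: only (⇐) holds.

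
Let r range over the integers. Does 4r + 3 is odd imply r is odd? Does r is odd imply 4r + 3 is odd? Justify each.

(⟸) Suppose r is odd. Since 4 is even, 4r is even for every r, so 4r + 3 has the same parity as 3, which is odd. Hence 4r + 3 is odd.

(⟹) This fails: take r = 6. Then 4r + 3 = 27, which is odd, yet r = 6 is even, not odd.

(⇒) fails; (⇐) holds.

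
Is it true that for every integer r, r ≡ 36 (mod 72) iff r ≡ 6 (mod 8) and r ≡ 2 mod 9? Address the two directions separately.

(→) This fails: r = 36 gives 36 ≡ 36 (mod 72) but 36 ≡ 4 (mod 8), so the conjunction on the right does not hold.

(←) This fails: r = 38 satisfies both congruences on the right (38 ≡ 6 mod 8 and 38 ≡ 2 mod 9) yet 38 ≡ 38 (mod 72), not 36.

Both directions fail.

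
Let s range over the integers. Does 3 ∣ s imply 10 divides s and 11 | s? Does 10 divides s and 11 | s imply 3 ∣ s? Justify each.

(→) This fails: take s = 3. Certainly 3 ∣ 3, but 10 ∤ 3.

(←) This fails: take s = 110. Both 10 ∣ 110 and 11 ∣ 110, yet 110 is not a multiple of 3 (since 110 = 36·3 + 2), so 3 ∤ 110.

Neither implication holds.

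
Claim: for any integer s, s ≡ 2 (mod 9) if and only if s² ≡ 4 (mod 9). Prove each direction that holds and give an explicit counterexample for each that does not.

[⇐] This fails: take s = 7. Then 7² = 49 ≡ 4 (mod 9), yet 7 ≡ 7 (mod 9), not 2.

[⇒] Suppose s ≡ 2 (mod 9). Write s = 9j + 2. Then (9j + 2)² = 81j² + 36j + 4 = 9(9j² + 4j) + 4, so s² ≡ 4 (mod 9).

(⇒) holds; (⇐) fails.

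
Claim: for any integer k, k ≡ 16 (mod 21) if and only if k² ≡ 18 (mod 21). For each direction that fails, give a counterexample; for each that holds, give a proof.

[⇒] This fails: take k = 16. Then 16 ≡ 16 (mod 21), but 16² = 256 ≡ 4 (mod 21), not 18.

[⇐] This fails: take k = 9. Then 9² = 81 ≡ 18 (mod 21), yet 9 ≡ 9 (mod 21), not 16.

Neither direction holds.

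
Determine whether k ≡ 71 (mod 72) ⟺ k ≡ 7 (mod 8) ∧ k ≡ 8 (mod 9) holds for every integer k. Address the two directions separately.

(⟸) If k ≡ 7 (mod 8) and k ≡ 8 (mod 9), then by the Chinese remainder theorem k ≡ 71 (mod 72). This is exactly k ≡ 71 (mod 72).

(⟹) Suppose k ≡ 71 (mod 72); write k = 72j + 71. Since 8 ∣ 72, reducing mod 8 gives k ≡ 71 ≡ 7 (mod 8); since 9 ∣ 72, reducing mod 9 gives k ≡ 71 ≡ 8 (mod 9).

Both implications hold.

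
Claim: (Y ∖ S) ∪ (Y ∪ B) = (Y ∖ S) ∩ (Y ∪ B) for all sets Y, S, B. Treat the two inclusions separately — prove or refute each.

(⊆) fails; (⊇) holds.

(⟹) This inclusion fails. Take Y = {1}, S = {1}, B = ∅; then 1 ∈ (Y ∖ S) ∪ (Y ∪ B) but 1 ∉ (Y ∖ S) ∩ (Y ∪ B).

(⟸) Let x ∈ (Y ∖ S) ∩ (Y ∪ B). Then either x ∈ Y and x ∉ S, B; or x ∈ Y ∩ B and x ∉ S. In each case x ∈ (Y ∖ S) ∪ (Y ∪ B), so (Y ∖ S) ∩ (Y ∪ B) ⊆ (Y ∖ S) ∪ (Y ∪ B).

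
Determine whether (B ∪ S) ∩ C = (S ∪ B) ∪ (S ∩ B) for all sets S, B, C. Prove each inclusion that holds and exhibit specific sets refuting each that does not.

(⊆) holds; (⊇) fails.

Forward inclusion. Let x ∈ (B ∪ S) ∩ C. Then either x ∈ S ∩ C and x ∉ B; or x ∈ B ∩ C and x ∉ S; or x ∈ S ∩ B ∩ C. In each case x ∈ (S ∪ B) ∪ (S ∩ B), so (B ∪ S) ∩ C ⊆ (S ∪ B) ∪ (S ∩ B).

Reverse inclusion. This inclusion fails. Take S = {1}, B = ∅, C = ∅; then 1 ∈ (S ∪ B) ∪ (S ∩ B) but 1 ∉ (B ∪ S) ∩ C.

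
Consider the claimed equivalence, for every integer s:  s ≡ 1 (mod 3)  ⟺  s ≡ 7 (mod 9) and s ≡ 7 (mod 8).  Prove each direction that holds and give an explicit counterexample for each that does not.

Not equivalent: only (⇐) holds.

[⇒] This fails: s = 1 gives 1 ≡ 1 (mod 3) but 1 ≡ 1 (mod 9), so the conjunction on the right does not hold.

[⇐] Conversely, if s ≡ 7 (mod 9) and s ≡ 7 (mod 8), then by the Chinese remainder theorem s ≡ 7 (mod 72). Since 7 ≡ 1 (mod 3) and 3 ∣ 72, we get s ≡ 1 (mod 3).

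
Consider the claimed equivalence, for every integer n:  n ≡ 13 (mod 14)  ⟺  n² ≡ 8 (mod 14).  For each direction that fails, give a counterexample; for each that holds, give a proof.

(→) This fails: take n = 13. Then 13 ≡ 13 (mod 14), but 13² = 169 ≡ 1 (mod 14), not 8.

(←) This fails: take n = 6. Then 6² = 36 ≡ 8 (mod 14), yet 6 ≡ 6 (mod 14), not 13.

Neither direction holds.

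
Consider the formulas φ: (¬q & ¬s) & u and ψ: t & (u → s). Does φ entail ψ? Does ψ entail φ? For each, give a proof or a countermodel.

(⇒) fails and (⇐) fails.

(⟹) This fails. Under q = F, u = T, t = F, s = F, the left side is true but the right side is false.

(⟸) This fails. Under q = F, u = F, t = T, s = F, the left side is false but the right side is true.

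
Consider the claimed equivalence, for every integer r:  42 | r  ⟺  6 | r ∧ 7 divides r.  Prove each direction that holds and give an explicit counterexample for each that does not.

Both implications hold.

(⟹) If 42 ∣ r, write r = 42q. Since 42 = 7·6, r = 6·(7q), so 6 ∣ r; and since 42 = 6·7, r = 7·(6q), so 7 ∣ r.

(⟸) Suppose 6 ∣ r and 7 ∣ r. Any common multiple of 6 and 7 is a multiple of their lcm; here gcd(6, 7) = 1, so lcm(6, 7) = 6·7 = 42, so 42 ∣ r.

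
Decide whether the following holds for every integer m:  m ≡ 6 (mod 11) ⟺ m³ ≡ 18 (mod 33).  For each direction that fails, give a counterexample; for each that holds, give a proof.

(⟹) This fails: take m = 17. Then 17 ≡ 6 (mod 11), but 17³ = 4913 ≡ 29 (mod 33), not 18.

(⟸) Conversely, the residues r modulo 33 with r³ ≡ 18 (mod 33) are exactly {6}, and each is ≡ 6 (mod 11).

Only the reverse direction holds.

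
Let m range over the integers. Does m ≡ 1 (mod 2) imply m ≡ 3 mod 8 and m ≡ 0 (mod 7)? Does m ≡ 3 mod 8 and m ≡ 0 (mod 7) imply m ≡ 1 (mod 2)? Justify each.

Only the reverse direction holds.

Forward direction. This fails: m = 1 gives 1 ≡ 1 (mod 2) but 1 ≡ 1 (mod 8), so the conjunction on the right does not hold.

Converse. If m ≡ 3 (mod 8) and m ≡ 0 (mod 7), then by the Chinese remainder theorem m ≡ 35 (mod 56). Since 35 ≡ 1 (mod 2) and 2 ∣ 56, we get m ≡ 1 (mod 2).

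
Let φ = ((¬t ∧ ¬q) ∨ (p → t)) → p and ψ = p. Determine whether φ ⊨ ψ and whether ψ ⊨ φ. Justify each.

(⇒) Assume the antecedent. If q is true, the antecedent forces (q = T, p = T, t = F) or (q = T, p = T, t = T), and p holds there. If q is false, the antecedent forces (q = F, p = T, t = F) or (q = F, p = T, t = T), and p holds there. Either way p holds.

(⇐) Assume the antecedent. If q is true, the antecedent forces (q = T, p = T, t = F) or (q = T, p = T, t = T), and ((¬t ∧ ¬q) ∨ (p → t)) → p holds there. If q is false, the antecedent forces (q = F, p = T, t = F) or (q = F, p = T, t = T), and ((¬t ∧ ¬q) ∨ (p → t)) → p holds there. Either way ((¬t ∧ ¬q) ∨ (p → t)) → p holds.

Both implications hold.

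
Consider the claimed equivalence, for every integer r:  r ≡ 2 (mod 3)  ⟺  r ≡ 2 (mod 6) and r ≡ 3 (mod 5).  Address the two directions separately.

Only the reverse direction holds.

(⇒) This fails: r = 2 gives 2 ≡ 2 (mod 3) but 2 ≡ 2 (mod 5), so the conjunction on the right does not hold.

(⇐) Conversely, if r ≡ 2 (mod 6) and r ≡ 3 (mod 5), then by the Chinese remainder theorem r ≡ 8 (mod 30). Since 8 ≡ 2 (mod 3) and 3 ∣ 30, we get r ≡ 2 (mod 3).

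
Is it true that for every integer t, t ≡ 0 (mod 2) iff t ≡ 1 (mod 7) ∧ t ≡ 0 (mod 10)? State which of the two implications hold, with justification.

Not equivalent: only (⇐) holds.

(⇒) This fails: t = 0 gives 0 ≡ 0 (mod 2) but 0 ≡ 0 (mod 7), so the conjunction on the right does not hold.

(⇐) Conversely, if t ≡ 1 (mod 7) and t ≡ 0 (mod 10), then by the Chinese remainder theorem t ≡ 50 (mod 70). Since 50 ≡ 0 (mod 2) and 2 ∣ 70, we get t ≡ 0 (mod 2).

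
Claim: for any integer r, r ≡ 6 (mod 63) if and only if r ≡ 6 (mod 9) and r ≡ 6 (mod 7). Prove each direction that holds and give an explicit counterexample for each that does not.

Both directions hold.

Forward direction. Suppose r ≡ 6 (mod 63); write r = 63j + 6. Since 9 ∣ 63, reducing mod 9 gives r ≡ 6 (mod 9); since 7 ∣ 63, reducing mod 7 gives r ≡ 6 (mod 7).

Converse. If r ≡ 6 (mod 9) and r ≡ 6 (mod 7), then by the Chinese remainder theorem r ≡ 6 (mod 63). This is exactly r ≡ 6 (mod 63).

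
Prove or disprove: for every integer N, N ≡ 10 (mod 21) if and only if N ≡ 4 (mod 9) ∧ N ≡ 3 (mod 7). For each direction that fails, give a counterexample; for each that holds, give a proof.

[⇒] This fails: N = 10 gives 10 ≡ 10 (mod 21) but 10 ≡ 1 (mod 9), so the conjunction on the right does not hold.

[⇐] Conversely, if N ≡ 4 (mod 9) and N ≡ 3 (mod 7), then by the Chinese remainder theorem N ≡ 31 (mod 63). Since 31 ≡ 10 (mod 21) and 21 ∣ 63, we get N ≡ 10 (mod 21).

(⇒) fails; (⇐) holds.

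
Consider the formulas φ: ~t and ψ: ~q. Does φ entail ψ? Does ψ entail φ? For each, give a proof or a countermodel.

Both directions fail.

Forward direction. This fails. Under q = T, t = F, the left side is true but the right side is false.

Converse. This fails. Under q = F, t = T, the left side is false but the right side is true.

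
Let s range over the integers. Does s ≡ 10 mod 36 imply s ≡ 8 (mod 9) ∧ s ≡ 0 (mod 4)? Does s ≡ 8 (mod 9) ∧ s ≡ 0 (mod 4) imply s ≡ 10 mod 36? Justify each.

Neither direction holds.

Forward direction. This fails: s = 10 gives 10 ≡ 10 (mod 36) but 10 ≡ 1 (mod 9), so the conjunction on the right does not hold.

Converse. This fails: s = 8 satisfies both congruences on the right (8 ≡ 8 mod 9 and 8 ≡ 0 mod 4) yet 8 ≡ 8 (mod 36), not 10.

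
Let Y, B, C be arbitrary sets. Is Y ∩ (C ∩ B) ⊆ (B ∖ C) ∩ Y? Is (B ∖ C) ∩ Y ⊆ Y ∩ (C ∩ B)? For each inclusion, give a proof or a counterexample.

(⟹) This inclusion fails. Take Y = {1}, B = {1}, C = {1}; then 1 ∈ Y ∩ (C ∩ B) but 1 ∉ (B ∖ C) ∩ Y.

(⟸) This inclusion fails. Take Y = {1}, B = {1}, C = ∅; then 1 ∈ (B ∖ C) ∩ Y but 1 ∉ Y ∩ (C ∩ B).

Neither inclusion holds.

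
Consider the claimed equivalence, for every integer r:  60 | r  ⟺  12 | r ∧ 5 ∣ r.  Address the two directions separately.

Both directions hold.

(→) If 60 ∣ r, write r = 60q. Since 60 = 5·12, r = 12·(5q), so 12 ∣ r; and since 60 = 12·5, r = 5·(12q), so 5 ∣ r.

(←) Suppose 12 ∣ r and 5 ∣ r. Any common multiple of 12 and 5 is a multiple of their lcm; here gcd(12, 5) = 1, so lcm(12, 5) = 12·5 = 60, so 60 ∣ r.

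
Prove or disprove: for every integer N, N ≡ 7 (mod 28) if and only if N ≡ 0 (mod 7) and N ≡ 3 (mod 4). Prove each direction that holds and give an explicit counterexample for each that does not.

The biconditional holds.

[⇒] Suppose N ≡ 7 (mod 28); write N = 28j + 7. Since 7 ∣ 28, reducing mod 7 gives N ≡ 7 ≡ 0 (mod 7); since 4 ∣ 28, reducing mod 4 gives N ≡ 7 ≡ 3 (mod 4).

[⇐] Conversely, if N ≡ 0 (mod 7) and N ≡ 3 (mod 4), then by the Chinese remainder theorem N ≡ 7 (mod 28). This is exactly N ≡ 7 (mod 28).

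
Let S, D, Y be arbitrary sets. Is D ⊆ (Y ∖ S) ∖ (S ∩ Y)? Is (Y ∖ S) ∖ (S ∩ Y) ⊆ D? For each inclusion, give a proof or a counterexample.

(⊆) fails and (⊇) fails.

(⟹) This inclusion fails. Take S = ∅, D = {1}, Y = ∅; then 1 ∈ D but 1 ∉ (Y ∖ S) ∖ (S ∩ Y).

(⟸) This inclusion fails. Take S = ∅, D = ∅, Y = {1}; then 1 ∈ (Y ∖ S) ∖ (S ∩ Y) but 1 ∉ D.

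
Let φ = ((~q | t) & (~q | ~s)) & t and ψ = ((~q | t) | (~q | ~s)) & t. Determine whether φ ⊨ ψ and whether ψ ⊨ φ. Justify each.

Forward direction. Assume the antecedent. If t is true, ((~q | t) | (~q | ~s)) & t reduces to true regardless of the other variables. If t is false, the antecedent cannot hold. Either way ((~q | t) | (~q | ~s)) & t holds.

Converse. This fails. Under t = T, s = T, q = T, the left side is false but the right side is true.

Not equivalent: only (⇒) holds.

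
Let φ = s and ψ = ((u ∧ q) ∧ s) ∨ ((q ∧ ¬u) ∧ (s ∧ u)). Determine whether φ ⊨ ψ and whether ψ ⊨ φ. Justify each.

(⇒) fails; (⇐) holds.

(⇒) This fails. Under q = F, s = T, u = F, the left side is true but the right side is false.

(⇐) Assume the antecedent. If q is true, the antecedent forces (q = T, s = T, u = T), and s holds there. If q is false, the antecedent cannot hold. Either way s holds.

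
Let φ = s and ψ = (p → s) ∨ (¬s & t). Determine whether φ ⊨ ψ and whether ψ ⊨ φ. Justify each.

[⇒] Assume the antecedent. If s is true, (p → s) ∨ (¬s & t) reduces to true regardless of the other variables. If s is false, the antecedent cannot hold. Either way (p → s) ∨ (¬s & t) holds.

[⇐] This fails. Under s = F, t = F, p = F, the left side is false but the right side is true.

Only the forward direction holds.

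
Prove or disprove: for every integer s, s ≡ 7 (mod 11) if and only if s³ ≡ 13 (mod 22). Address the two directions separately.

The forward direction fails; the converse holds.

(→) This fails: take s = 18. Then 18 ≡ 7 (mod 11), but 18³ = 5832 ≡ 2 (mod 22), not 13.

(←) Conversely, the residues r modulo 22 with r³ ≡ 13 (mod 22) are exactly {7}, and each is ≡ 7 (mod 11).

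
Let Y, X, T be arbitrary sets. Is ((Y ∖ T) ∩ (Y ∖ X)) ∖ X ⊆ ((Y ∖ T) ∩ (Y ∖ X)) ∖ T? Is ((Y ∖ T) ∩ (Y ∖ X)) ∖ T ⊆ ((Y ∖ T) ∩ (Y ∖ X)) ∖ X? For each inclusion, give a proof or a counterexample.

Both inclusions hold; the sets are equal.

(⊆) Let x ∈ ((Y ∖ T) ∩ (Y ∖ X)) ∖ X. Then x ∈ Y and x ∉ X, T, from which x ∈ ((Y ∖ T) ∩ (Y ∖ X)) ∖ T.

(⊇) Let x ∈ ((Y ∖ T) ∩ (Y ∖ X)) ∖ T. Then x ∈ Y and x ∉ X, T, from which x ∈ ((Y ∖ T) ∩ (Y ∖ X)) ∖ X.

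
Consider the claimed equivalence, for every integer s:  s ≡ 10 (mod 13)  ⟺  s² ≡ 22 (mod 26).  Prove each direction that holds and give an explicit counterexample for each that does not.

(⇒) fails and (⇐) fails.

[⇒] This fails: take s = 23. Then 23 ≡ 10 (mod 13), but 23² = 529 ≡ 9 (mod 26), not 22.

[⇐] This fails: take s = 16. Then 16² = 256 ≡ 22 (mod 26), yet 16 ≡ 3 (mod 13), not 10.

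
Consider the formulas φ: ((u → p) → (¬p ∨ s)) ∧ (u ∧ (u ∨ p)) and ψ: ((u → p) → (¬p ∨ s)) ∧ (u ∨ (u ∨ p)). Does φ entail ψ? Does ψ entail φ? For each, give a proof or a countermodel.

Not equivalent: only (⇒) holds.

(⇒) Assume the antecedent. If s is true, the antecedent forces (s = T, u = T, p = F) or (s = T, u = T, p = T), and the consequent holds there. If s is false, the antecedent forces (s = F, u = T, p = F), and the consequent holds there. Either way the consequent holds.

(⇐) This fails. Under s = T, u = F, p = T, the left side is false but the right side is true.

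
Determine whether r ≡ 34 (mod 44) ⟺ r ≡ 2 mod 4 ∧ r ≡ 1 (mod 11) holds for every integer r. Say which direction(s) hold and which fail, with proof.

Both directions hold; the statement is true.

(→) Suppose r ≡ 34 (mod 44); write r = 44j + 34. Since 4 ∣ 44, reducing mod 4 gives r ≡ 34 ≡ 2 (mod 4); since 11 ∣ 44, reducing mod 11 gives r ≡ 34 ≡ 1 (mod 11).

(←) Conversely, if r ≡ 2 (mod 4) and r ≡ 1 (mod 11), then by the Chinese remainder theorem r ≡ 34 (mod 44). This is exactly r ≡ 34 (mod 44).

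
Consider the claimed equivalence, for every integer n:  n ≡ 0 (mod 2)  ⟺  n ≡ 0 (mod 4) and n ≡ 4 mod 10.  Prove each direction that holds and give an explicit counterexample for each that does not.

Forward direction. This fails: n = 0 gives 0 ≡ 0 (mod 2) but 0 ≡ 0 (mod 10), so the conjunction on the right does not hold.

Converse. If n ≡ 0 (mod 4) and n ≡ 4 (mod 10), then by the Chinese remainder theorem n ≡ 4 (mod 20). Since 4 ≡ 0 (mod 2) and 2 ∣ 20, we get n ≡ 0 (mod 2).

Not equivalent: only (⇐) holds.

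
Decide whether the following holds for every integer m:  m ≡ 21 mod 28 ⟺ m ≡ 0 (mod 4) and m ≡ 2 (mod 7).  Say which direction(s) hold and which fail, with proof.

Neither implication holds.

(⇒) This fails: m = 21 gives 21 ≡ 21 (mod 28) but 21 ≡ 1 (mod 4), so the conjunction on the right does not hold.

(⇐) This fails: m = 16 satisfies both congruences on the right (16 ≡ 0 mod 4 and 16 ≡ 2 mod 7) yet 16 ≡ 16 (mod 28), not 21.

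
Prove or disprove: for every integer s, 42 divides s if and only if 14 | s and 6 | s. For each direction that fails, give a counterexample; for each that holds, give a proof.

The biconditional holds.

(→) If 42 ∣ s, write s = 42q. Since 42 = 3·14, s = 14·(3q), so 14 ∣ s; and since 42 = 7·6, s = 6·(7q), so 6 ∣ s.

(←) Suppose 14 ∣ s and 6 ∣ s. Any common multiple of 14 and 6 is a multiple of their lcm; here lcm(14, 6) = 14·6/gcd(14, 6) = 84/2 = 42, so 42 ∣ s.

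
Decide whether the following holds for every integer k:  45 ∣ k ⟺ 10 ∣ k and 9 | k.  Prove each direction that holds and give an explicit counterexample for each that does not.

(⇒) fails; (⇐) holds.

Forward direction. This fails: take k = 45. Certainly 45 ∣ 45, but 10 ∤ 45.

Converse. Suppose 10 ∣ k and 9 ∣ k. Any common multiple of 10 and 9 is a multiple of their lcm; here gcd(10, 9) = 1, so lcm(10, 9) = 10·9 = 90, so 90 ∣ k. Since 45 ∣ 90, it follows that 45 ∣ k.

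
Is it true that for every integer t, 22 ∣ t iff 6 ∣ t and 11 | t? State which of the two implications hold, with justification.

(→) This fails: take t = 22. Certainly 22 ∣ 22, but 6 ∤ 22.

(←) Suppose 6 ∣ t and 11 ∣ t. Any common multiple of 6 and 11 is a multiple of their lcm; here gcd(6, 11) = 1, so lcm(6, 11) = 6·11 = 66, so 66 ∣ t. Since 22 ∣ 66, it follows that 22 ∣ t.

Only the converse holds.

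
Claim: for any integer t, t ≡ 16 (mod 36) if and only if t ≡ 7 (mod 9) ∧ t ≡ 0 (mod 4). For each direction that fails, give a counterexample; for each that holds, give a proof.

[⇒] Suppose t ≡ 16 (mod 36); write t = 36j + 16. Since 9 ∣ 36, reducing mod 9 gives t ≡ 16 ≡ 7 (mod 9); since 4 ∣ 36, reducing mod 4 gives t ≡ 16 ≡ 0 (mod 4).

[⇐] Conversely, if t ≡ 7 (mod 9) and t ≡ 0 (mod 4), then by the Chinese remainder theorem t ≡ 16 (mod 36). This is exactly t ≡ 16 (mod 36).

Both directions hold.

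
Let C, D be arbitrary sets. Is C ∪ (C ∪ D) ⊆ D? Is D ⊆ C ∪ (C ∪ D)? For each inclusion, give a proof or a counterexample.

The sets are not equal: only the reverse inclusion holds.

(⊆) This inclusion fails. Take C = {1}, D = ∅; then 1 ∈ C ∪ (C ∪ D) but 1 ∉ D.

(⊇) Let x ∈ D. Then either x ∈ D and x ∉ C; or x ∈ C ∩ D. In each case x ∈ C ∪ (C ∪ D), so D ⊆ C ∪ (C ∪ D).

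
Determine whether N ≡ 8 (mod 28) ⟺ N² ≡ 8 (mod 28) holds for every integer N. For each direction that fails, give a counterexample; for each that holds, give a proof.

(⟸) This fails: take N = 6. Then 6² = 36 ≡ 8 (mod 28), yet 6 ≡ 6 (mod 28), not 8.

(⟹) Suppose N ≡ 8 (mod 28). Write N = 28j + 8. Then (28j + 8)² = 784j² + 448j + 64 = 28(28j² + 16j + 2) + 8, so N² ≡ 8 (mod 28).

Not equivalent: only (⇒) holds.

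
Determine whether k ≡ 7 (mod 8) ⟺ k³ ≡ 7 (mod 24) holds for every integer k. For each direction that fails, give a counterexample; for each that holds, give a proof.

[⇒] This fails: take k = 15. Then 15 ≡ 7 (mod 8), but 15³ = 3375 ≡ 15 (mod 24), not 7.

[⇐] Conversely, the residues r modulo 24 with r³ ≡ 7 (mod 24) are exactly {7}, and each is ≡ 7 (mod 8).

Not equivalent: only (⇐) holds.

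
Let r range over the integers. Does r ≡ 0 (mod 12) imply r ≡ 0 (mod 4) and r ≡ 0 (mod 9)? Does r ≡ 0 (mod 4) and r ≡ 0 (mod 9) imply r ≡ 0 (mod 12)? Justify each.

Not equivalent: only (⇐) holds.

(→) This fails: r = 24 gives 24 ≡ 0 (mod 12) but 24 ≡ 6 (mod 9), so the conjunction on the right does not hold.

(←) Conversely, if r ≡ 0 (mod 4) and r ≡ 0 (mod 9), then by the Chinese remainder theorem r ≡ 0 (mod 36). Since 0 ≡ 0 (mod 12) and 12 ∣ 36, we get r ≡ 0 (mod 12).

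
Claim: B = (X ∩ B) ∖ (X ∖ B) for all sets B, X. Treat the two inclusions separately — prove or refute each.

Forward inclusion. This inclusion fails. Take B = {1}, X = ∅; then 1 ∈ B but 1 ∉ (X ∩ B) ∖ (X ∖ B).

Reverse inclusion. Let x ∈ (X ∩ B) ∖ (X ∖ B). Then x ∈ B ∩ X, from which x ∈ B.

Only the reverse inclusion holds.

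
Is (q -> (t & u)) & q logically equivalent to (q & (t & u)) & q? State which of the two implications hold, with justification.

Equivalent; both directions hold.

(→) Assume the antecedent. If t is true, the antecedent forces (t = T, u = T, q = T), and (q & (t & u)) & q holds there. If t is false, the antecedent cannot hold. Either way (q & (t & u)) & q holds.

(←) Assume the antecedent. If t is true, the antecedent forces (t = T, u = T, q = T), and (q -> (t & u)) & q holds there. If t is false, the antecedent cannot hold. Either way (q -> (t & u)) & q holds.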